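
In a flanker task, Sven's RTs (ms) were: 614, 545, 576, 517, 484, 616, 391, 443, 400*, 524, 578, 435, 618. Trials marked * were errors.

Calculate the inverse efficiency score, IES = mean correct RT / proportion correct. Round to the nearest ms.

572 ms

Correct trials (n=12): 614, 545, 576, 517, 484, 616, 391, 443, 524, 578, 435, 618
Mean correct RT = 6341/12 = 528.4167 ms
Proportion correct = 12/13
IES = 528.4167 / (12/13) = 572.451 ms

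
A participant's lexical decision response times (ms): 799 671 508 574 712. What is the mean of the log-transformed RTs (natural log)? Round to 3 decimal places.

ln(RT): 6.6834, 6.5088, 6.2305, 6.3526, 6.5681
Σ ln(RT) = 32.3433
Mean = 32.3433/5 = 6.46866

6.469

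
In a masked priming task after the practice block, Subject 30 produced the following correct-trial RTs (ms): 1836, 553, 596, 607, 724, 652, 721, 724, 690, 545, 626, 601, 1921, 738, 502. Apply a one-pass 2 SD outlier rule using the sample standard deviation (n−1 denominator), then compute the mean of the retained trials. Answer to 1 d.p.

636.8 ms

n = 15, ΣRT = 12036, M = 802.400
Σ(x−M)² = 2749071.60; s = √(2749071.60/14) = 443.128
Cutoffs: 802.400 ± 2·443.128 → [-83.9, 1688.7]
Outside: 1836, 1921 → excluded.
Retained (n=13): Σ = 8279, mean = 8279/13 = 636.846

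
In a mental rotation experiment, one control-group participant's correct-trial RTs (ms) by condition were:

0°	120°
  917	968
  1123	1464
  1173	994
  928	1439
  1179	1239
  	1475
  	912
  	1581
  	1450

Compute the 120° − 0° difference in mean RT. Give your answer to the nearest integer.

216 ms

M(0°) = 5320/5 = 1064.000
M(120°) = 11522/9 = 1280.222
Difference = 1280.222 − 1064.000 = 216.222 ms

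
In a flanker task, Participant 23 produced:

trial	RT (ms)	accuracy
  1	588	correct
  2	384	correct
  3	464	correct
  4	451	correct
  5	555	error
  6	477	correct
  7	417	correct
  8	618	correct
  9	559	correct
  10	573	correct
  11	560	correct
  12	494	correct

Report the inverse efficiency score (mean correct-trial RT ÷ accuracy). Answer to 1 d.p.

Correct trials (n=11): 588, 384, 464, 451, 477, 417, 618, 559, 573, 560, 494
Mean correct RT = 5585/11 = 507.7273 ms
Proportion correct = 11/12
IES = 507.7273 / (11/12) = 553.884 ms

553.9 ms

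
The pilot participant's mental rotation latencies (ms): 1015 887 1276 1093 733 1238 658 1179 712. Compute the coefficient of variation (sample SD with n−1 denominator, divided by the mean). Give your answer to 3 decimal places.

0.244

n = 9, Σ = 8791, M = 976.7778
Σ(x−M)² = 452847.556; s = √(452847.556/8) = 237.9200
CV = 237.9200 / 976.7778 = 0.24358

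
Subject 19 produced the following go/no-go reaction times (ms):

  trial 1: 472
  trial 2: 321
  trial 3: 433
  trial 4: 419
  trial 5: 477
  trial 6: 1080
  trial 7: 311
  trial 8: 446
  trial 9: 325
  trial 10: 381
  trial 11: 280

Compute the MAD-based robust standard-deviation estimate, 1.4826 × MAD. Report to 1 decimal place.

86.0 ms

Sorted: 280, 311, 321, 325, 381, 419, 433, 446, 472, 477, 1080 → median = 419
|x − 419| sorted: 0, 14, 27, 38, 53, 58, 94, 98, 108, 139, 661 → MAD = 58
Robust SD ≈ 1.4826 × 58 = 85.991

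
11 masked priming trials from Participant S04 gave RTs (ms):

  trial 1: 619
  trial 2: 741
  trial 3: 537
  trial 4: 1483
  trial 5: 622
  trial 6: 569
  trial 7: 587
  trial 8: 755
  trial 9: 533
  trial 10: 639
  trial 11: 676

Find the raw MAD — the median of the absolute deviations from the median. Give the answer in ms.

Sorted: 533, 537, 569, 587, 619, 622, 639, 676, 741, 755, 1483 → median = 622
|x − 622|: 3, 119, 85, 861, 0, 53, 35, 133, 89, 17, 54
Sorted deviations: 0, 3, 17, 35, 53, 54, 85, 89, 119, 133, 861 → MAD = 54

54 ms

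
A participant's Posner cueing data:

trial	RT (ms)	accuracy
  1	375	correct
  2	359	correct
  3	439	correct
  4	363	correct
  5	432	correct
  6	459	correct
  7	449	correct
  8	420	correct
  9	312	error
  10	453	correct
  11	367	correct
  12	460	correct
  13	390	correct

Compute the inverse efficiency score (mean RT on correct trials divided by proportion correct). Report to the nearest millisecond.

448 ms

Correct trials (n=12): 375, 359, 439, 363, 432, 459, 449, 420, 453, 367, 460, 390
Mean correct RT = 4966/12 = 413.8333 ms
Proportion correct = 12/13
IES = 413.8333 / (12/13) = 448.319 ms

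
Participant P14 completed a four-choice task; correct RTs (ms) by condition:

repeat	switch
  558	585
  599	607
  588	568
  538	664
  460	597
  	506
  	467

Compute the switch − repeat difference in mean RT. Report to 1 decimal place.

M(repeat) = 2743/5 = 548.600
M(switch) = 3994/7 = 570.571
Difference = 570.571 − 548.600 = 21.971 ms

22.0 ms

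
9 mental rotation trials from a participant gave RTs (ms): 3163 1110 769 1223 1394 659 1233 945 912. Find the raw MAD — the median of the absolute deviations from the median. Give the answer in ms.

Sorted: 659, 769, 912, 945, 1110, 1223, 1233, 1394, 3163 → median = 1110
|x − 1110|: 2053, 0, 341, 113, 284, 451, 123, 165, 198
Sorted deviations: 0, 113, 123, 165, 198, 284, 341, 451, 2053 → MAD = 198

198 ms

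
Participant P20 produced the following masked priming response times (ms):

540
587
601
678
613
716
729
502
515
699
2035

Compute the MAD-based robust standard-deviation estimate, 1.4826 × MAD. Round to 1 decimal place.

Sorted: 502, 515, 540, 587, 601, 613, 678, 699, 716, 729, 2035 → median = 613
|x − 613| sorted: 0, 12, 26, 65, 73, 86, 98, 103, 111, 116, 1422 → MAD = 86
Robust SD ≈ 1.4826 × 86 = 127.504

127.5 ms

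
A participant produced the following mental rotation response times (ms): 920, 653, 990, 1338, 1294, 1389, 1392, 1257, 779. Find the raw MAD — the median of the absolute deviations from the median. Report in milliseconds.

Sorted: 653, 779, 920, 990, 1257, 1294, 1338, 1389, 1392 → median = 1257
|x − 1257|: 337, 604, 267, 81, 37, 132, 135, 0, 478
Sorted deviations: 0, 37, 81, 132, 135, 267, 337, 478, 604 → MAD = 135

135 ms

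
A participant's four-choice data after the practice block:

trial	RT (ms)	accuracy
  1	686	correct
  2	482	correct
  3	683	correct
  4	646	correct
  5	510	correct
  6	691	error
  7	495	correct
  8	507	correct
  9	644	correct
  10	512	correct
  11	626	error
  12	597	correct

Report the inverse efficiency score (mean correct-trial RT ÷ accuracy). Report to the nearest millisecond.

691 ms

Correct trials (n=10): 686, 482, 683, 646, 510, 495, 507, 644, 512, 597
Mean correct RT = 5762/10 = 576.2000 ms
Proportion correct = 10/12
IES = 576.2000 / (10/12) = 691.440 ms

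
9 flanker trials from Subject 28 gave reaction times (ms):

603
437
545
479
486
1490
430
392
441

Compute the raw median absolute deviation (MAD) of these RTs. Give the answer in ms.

Sorted: 392, 430, 437, 441, 479, 486, 545, 603, 1490 → median = 479
|x − 479|: 124, 42, 66, 0, 7, 1011, 49, 87, 38
Sorted deviations: 0, 7, 38, 42, 49, 66, 87, 124, 1011 → MAD = 49

49 ms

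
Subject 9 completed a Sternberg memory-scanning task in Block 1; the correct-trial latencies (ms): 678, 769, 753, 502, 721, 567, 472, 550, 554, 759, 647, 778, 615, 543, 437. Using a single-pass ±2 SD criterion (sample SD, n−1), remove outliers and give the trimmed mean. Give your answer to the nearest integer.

623 ms

n = 15, ΣRT = 9345, M = 623.000
Σ(x−M)² = 185670.00; s = √(185670.00/14) = 115.161
Cutoffs: 623.000 ± 2·115.161 → [392.7, 853.3]
No RTs fall outside the cutoffs; all 15 retained. Mean = 9345/15 = 623.000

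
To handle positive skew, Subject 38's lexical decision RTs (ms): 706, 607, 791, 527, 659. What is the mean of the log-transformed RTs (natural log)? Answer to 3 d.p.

ln(RT): 6.5596, 6.4085, 6.6733, 6.2672, 6.4907
Σ ln(RT) = 32.3994
Mean = 32.3994/5 = 6.47987

6.480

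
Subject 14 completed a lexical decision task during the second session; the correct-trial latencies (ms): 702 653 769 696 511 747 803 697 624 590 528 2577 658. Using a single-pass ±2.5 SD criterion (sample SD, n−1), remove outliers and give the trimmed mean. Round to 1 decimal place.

n = 13, ΣRT = 10555, M = 811.923
Σ(x−M)² = 3465042.92; s = √(3465042.92/12) = 537.358
Cutoffs: 811.923 ± 2.5·537.358 → [-531.5, 2155.3]
Outside: 2577 → excluded.
Retained (n=12): Σ = 7978, mean = 7978/12 = 664.833

664.8 ms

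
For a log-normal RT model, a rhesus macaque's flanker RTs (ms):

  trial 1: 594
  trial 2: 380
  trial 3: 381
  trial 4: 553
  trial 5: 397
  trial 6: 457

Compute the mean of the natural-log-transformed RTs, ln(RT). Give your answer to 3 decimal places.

ln(RT): 6.3869, 5.9402, 5.9428, 6.3154, 5.9839, 6.1247
Σ ln(RT) = 36.6938
Mean = 36.6938/6 = 6.11564

6.116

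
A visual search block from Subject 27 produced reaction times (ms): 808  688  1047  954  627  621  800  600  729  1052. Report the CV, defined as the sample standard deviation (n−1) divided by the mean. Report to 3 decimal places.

0.217

n = 10, Σ = 7926, M = 792.6000
Σ(x−M)² = 267300.400; s = √(267300.400/9) = 172.3370
CV = 172.3370 / 792.6000 = 0.21743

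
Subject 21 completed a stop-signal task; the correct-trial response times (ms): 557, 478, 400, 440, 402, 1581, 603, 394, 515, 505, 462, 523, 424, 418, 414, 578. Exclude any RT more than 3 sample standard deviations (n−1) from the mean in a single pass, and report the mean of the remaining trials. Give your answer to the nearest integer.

n = 16, ΣRT = 8694, M = 543.375
Σ(x−M)² = 1215443.75; s = √(1215443.75/15) = 284.657
Cutoffs: 543.375 ± 3·284.657 → [-310.6, 1397.3]
Outside: 1581 → excluded.
Retained (n=15): Σ = 7113, mean = 7113/15 = 474.200

474 ms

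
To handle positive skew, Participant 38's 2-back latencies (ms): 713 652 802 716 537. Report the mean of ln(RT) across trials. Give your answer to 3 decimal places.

ln(RT): 6.5695, 6.4800, 6.6871, 6.5737, 6.2860
Σ ln(RT) = 32.5963
Mean = 32.5963/5 = 6.51926

6.519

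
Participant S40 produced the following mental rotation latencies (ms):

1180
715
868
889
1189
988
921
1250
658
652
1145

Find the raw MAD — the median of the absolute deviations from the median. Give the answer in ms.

Sorted: 652, 658, 715, 868, 889, 921, 988, 1145, 1180, 1189, 1250 → median = 921
|x − 921|: 259, 206, 53, 32, 268, 67, 0, 329, 263, 269, 224
Sorted deviations: 0, 32, 53, 67, 206, 224, 259, 263, 268, 269, 329 → MAD = 224

224 ms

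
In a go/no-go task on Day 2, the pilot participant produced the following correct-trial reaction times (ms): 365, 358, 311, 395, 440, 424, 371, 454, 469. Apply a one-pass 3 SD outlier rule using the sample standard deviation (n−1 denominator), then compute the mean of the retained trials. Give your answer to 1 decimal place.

n = 9, ΣRT = 3587, M = 398.556
Σ(x−M)² = 21610.22; s = √(21610.22/8) = 51.974
Cutoffs: 398.556 ± 3·51.974 → [242.6, 554.5]
No RTs fall outside the cutoffs; all 9 retained. Mean = 3587/9 = 398.556

398.6 ms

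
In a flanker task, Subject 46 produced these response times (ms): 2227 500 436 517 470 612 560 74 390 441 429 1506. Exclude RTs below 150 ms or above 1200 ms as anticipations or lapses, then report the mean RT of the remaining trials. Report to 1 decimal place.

Excluded: 74, 1506, 2227
Retained (n=9): Σ = 4355
Mean = 4355/9 = 483.8889

483.9 ms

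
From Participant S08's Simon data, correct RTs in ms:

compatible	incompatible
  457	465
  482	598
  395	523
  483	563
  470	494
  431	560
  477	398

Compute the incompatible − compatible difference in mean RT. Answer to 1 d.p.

M(compatible) = 3195/7 = 456.429
M(incompatible) = 3601/7 = 514.429
Difference = 514.429 − 456.429 = 58.000 ms

58.0 ms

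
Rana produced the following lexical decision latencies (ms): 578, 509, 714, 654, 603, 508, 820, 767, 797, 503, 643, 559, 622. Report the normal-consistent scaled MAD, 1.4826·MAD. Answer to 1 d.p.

136.4 ms

Sorted: 503, 508, 509, 559, 578, 603, 622, 643, 654, 714, 767, 797, 820 → median = 622
|x − 622| sorted: 0, 19, 21, 32, 44, 63, 92, 113, 114, 119, 145, 175, 198 → MAD = 92
Robust SD ≈ 1.4826 × 92 = 136.399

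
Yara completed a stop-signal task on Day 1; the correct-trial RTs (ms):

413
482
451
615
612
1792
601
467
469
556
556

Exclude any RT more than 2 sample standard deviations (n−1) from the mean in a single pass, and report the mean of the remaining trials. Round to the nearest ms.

n = 11, ΣRT = 7014, M = 637.636
Σ(x−M)² = 1515468.55; s = √(1515468.55/10) = 389.290
Cutoffs: 637.636 ± 2·389.290 → [-140.9, 1416.2]
Outside: 1792 → excluded.
Retained (n=10): Σ = 5222, mean = 5222/10 = 522.200

522 ms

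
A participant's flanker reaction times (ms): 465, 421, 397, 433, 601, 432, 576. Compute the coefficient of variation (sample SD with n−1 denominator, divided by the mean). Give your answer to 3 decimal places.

0.169

n = 7, Σ = 3325, M = 475.0000
Σ(x−M)² = 38790.000; s = √(38790.000/6) = 80.4052
CV = 80.4052 / 475.0000 = 0.16927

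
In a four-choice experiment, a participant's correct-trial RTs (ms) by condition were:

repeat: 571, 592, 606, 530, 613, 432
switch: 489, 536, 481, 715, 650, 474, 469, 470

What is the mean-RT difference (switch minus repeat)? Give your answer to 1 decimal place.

M(repeat) = 3344/6 = 557.333
M(switch) = 4284/8 = 535.500
Difference = 535.500 − 557.333 = -21.833 ms

-21.8 ms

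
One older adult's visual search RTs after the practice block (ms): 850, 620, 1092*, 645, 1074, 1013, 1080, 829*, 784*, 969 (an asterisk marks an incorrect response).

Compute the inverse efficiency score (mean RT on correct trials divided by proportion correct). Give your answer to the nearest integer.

1276 ms

Correct trials (n=7): 850, 620, 645, 1074, 1013, 1080, 969
Mean correct RT = 6251/7 = 893.0000 ms
Proportion correct = 7/10
IES = 893.0000 / (7/10) = 1275.714 ms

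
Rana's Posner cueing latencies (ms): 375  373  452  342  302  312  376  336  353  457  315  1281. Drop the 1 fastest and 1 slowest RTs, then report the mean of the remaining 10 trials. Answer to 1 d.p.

369.1 ms

Sorted: 302, 312, 315, 336, 342, 353, 373, 375, 376, 452, 457, 1281
Drop lowest 1 (302) and highest 1 (1281)
Remaining (n=10): Σ = 3691, mean = 3691/10 = 369.100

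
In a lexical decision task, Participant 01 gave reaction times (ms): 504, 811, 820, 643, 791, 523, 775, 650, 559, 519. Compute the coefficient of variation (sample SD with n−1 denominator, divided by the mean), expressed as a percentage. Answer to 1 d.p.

19.7%

n = 10, Σ = 6595, M = 659.5000
Σ(x−M)² = 152360.500; s = √(152360.500/9) = 130.1113
CV = 130.1113 / 659.5000 = 0.19729 = 19.729%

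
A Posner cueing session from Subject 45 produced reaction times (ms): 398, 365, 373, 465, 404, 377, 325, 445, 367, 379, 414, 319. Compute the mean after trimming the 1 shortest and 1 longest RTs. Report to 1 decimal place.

Sorted: 319, 325, 365, 367, 373, 377, 379, 398, 404, 414, 445, 465
Drop lowest 1 (319) and highest 1 (465)
Remaining (n=10): Σ = 3847, mean = 3847/10 = 384.700

384.7 ms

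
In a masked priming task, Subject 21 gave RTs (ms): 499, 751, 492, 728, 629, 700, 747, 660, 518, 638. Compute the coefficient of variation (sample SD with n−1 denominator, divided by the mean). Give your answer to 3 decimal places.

n = 10, Σ = 6362, M = 636.2000
Σ(x−M)² = 92163.600; s = √(92163.600/9) = 101.1949
CV = 101.1949 / 636.2000 = 0.15906

0.159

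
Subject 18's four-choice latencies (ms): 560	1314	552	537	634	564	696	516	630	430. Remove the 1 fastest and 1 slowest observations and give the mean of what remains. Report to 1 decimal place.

586.1 ms

Sorted: 430, 516, 537, 552, 560, 564, 630, 634, 696, 1314
Drop lowest 1 (430) and highest 1 (1314)
Remaining (n=8): Σ = 4689, mean = 4689/8 = 586.125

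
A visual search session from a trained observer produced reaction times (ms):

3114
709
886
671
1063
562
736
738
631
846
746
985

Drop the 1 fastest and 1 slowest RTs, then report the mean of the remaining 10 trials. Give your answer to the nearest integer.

Sorted: 562, 631, 671, 709, 736, 738, 746, 846, 886, 985, 1063, 3114
Drop lowest 1 (562) and highest 1 (3114)
Remaining (n=10): Σ = 8011, mean = 8011/10 = 801.100

801 ms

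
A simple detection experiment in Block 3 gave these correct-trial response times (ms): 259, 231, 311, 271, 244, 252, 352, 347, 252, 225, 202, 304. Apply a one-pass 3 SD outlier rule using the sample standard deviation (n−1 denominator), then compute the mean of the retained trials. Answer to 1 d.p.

n = 12, ΣRT = 3250, M = 270.833
Σ(x−M)² = 25097.67; s = √(25097.67/11) = 47.766
Cutoffs: 270.833 ± 3·47.766 → [127.5, 414.1]
No RTs fall outside the cutoffs; all 12 retained. Mean = 3250/12 = 270.833

270.8 ms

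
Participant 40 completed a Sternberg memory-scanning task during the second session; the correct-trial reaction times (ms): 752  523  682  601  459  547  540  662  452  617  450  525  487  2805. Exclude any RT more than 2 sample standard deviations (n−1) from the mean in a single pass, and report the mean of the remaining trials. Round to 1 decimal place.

n = 14, ΣRT = 10102, M = 721.571
Σ(x−M)² = 4784089.43; s = √(4784089.43/13) = 606.636
Cutoffs: 721.571 ± 2·606.636 → [-491.7, 1934.8]
Outside: 2805 → excluded.
Retained (n=13): Σ = 7297, mean = 7297/13 = 561.308

561.3 ms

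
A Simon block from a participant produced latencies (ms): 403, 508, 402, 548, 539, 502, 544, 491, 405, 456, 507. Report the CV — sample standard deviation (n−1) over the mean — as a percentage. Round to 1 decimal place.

11.8%

n = 11, Σ = 5305, M = 482.2727
Σ(x−M)² = 32476.182; s = √(32476.182/10) = 56.9879
CV = 56.9879 / 482.2727 = 0.11817 = 11.817%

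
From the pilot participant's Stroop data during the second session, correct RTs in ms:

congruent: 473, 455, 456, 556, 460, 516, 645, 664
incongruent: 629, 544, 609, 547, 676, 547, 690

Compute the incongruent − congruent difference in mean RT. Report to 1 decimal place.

77.9 ms

M(congruent) = 4225/8 = 528.125
M(incongruent) = 4242/7 = 606.000
Difference = 606.000 − 528.125 = 77.875 ms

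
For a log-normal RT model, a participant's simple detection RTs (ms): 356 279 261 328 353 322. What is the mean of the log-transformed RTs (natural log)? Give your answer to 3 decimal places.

ln(RT): 5.8749, 5.6312, 5.5645, 5.7930, 5.8665, 5.7746
Σ ln(RT) = 34.5047
Mean = 34.5047/6 = 5.75078

5.751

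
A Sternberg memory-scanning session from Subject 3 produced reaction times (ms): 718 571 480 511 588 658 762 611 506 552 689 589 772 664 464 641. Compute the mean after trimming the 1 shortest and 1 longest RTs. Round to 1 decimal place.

Sorted: 464, 480, 506, 511, 552, 571, 588, 589, 611, 641, 658, 664, 689, 718, 762, 772
Drop lowest 1 (464) and highest 1 (772)
Remaining (n=14): Σ = 8540, mean = 8540/14 = 610.000

610.0 ms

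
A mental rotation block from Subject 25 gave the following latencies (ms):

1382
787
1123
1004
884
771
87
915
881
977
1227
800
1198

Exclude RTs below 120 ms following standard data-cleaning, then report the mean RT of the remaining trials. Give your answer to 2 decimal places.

Excluded: 87
Retained (n=12): Σ = 11949
Mean = 11949/12 = 995.7500

995.75 ms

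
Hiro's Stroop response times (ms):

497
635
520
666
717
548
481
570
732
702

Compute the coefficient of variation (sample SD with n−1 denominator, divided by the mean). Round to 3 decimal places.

n = 10, Σ = 6068, M = 606.8000
Σ(x−M)² = 81409.600; s = √(81409.600/9) = 95.1079
CV = 95.1079 / 606.8000 = 0.15674

0.157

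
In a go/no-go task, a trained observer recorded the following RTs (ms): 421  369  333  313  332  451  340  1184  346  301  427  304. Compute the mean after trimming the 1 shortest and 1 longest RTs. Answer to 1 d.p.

363.6 ms

Sorted: 301, 304, 313, 332, 333, 340, 346, 369, 421, 427, 451, 1184
Drop lowest 1 (301) and highest 1 (1184)
Remaining (n=10): Σ = 3636, mean = 3636/10 = 363.600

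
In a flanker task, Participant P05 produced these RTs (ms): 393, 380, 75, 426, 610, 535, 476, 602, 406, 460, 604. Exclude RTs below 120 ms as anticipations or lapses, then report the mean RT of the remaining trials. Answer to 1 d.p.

489.2 ms

Excluded: 75
Retained (n=10): Σ = 4892
Mean = 4892/10 = 489.2000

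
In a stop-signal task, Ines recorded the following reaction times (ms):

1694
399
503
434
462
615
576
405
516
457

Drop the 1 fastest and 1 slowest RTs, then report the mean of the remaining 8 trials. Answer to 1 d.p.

Sorted: 399, 405, 434, 457, 462, 503, 516, 576, 615, 1694
Drop lowest 1 (399) and highest 1 (1694)
Remaining (n=8): Σ = 3968, mean = 3968/8 = 496.000

496.0 ms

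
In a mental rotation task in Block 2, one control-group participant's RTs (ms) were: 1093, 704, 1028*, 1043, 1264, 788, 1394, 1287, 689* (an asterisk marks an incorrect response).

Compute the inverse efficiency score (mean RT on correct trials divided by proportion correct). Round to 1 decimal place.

1391.0 ms

Correct trials (n=7): 1093, 704, 1043, 1264, 788, 1394, 1287
Mean correct RT = 7573/7 = 1081.8571 ms
Proportion correct = 7/9
IES = 1081.8571 / (7/9) = 1390.959 ms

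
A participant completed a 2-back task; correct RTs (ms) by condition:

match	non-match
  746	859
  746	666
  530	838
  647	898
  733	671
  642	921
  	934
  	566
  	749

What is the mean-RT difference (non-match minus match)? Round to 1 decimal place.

M(match) = 4044/6 = 674.000
M(non-match) = 7102/9 = 789.111
Difference = 789.111 − 674.000 = 115.111 ms

115.1 ms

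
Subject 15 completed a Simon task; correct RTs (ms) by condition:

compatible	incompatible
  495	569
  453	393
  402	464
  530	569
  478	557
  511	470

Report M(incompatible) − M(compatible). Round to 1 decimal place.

25.5 ms

M(compatible) = 2869/6 = 478.167
M(incompatible) = 3022/6 = 503.667
Difference = 503.667 − 478.167 = 25.500 ms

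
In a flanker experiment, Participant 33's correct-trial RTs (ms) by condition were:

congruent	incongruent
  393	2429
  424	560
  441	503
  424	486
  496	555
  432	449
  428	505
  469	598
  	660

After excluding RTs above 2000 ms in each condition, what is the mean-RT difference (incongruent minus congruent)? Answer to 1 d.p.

incongruent: exclude 2429
M(congruent) = 3507/8 = 438.375
M(incongruent) = 4316/8 = 539.500
Difference = 539.500 − 438.375 = 101.125 ms

101.1 ms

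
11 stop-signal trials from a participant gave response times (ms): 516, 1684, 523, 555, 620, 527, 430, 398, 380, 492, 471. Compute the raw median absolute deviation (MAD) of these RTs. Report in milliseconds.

45 ms

Sorted: 380, 398, 430, 471, 492, 516, 523, 527, 555, 620, 1684 → median = 516
|x − 516|: 0, 1168, 7, 39, 104, 11, 86, 118, 136, 24, 45
Sorted deviations: 0, 7, 11, 24, 39, 45, 86, 104, 118, 136, 1168 → MAD = 45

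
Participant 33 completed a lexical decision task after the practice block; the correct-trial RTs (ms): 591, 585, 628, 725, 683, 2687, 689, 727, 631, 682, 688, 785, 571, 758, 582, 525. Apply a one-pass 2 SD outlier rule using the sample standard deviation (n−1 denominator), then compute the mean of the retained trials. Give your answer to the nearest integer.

n = 16, ΣRT = 12537, M = 783.562
Σ(x−M)² = 3945507.94; s = √(3945507.94/15) = 512.868
Cutoffs: 783.562 ± 2·512.868 → [-242.2, 1809.3]
Outside: 2687 → excluded.
Retained (n=15): Σ = 9850, mean = 9850/15 = 656.667

657 ms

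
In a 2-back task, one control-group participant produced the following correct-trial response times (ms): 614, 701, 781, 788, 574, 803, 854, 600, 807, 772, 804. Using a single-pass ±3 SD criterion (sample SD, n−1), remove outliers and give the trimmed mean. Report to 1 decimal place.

736.2 ms

n = 11, ΣRT = 8098, M = 736.182
Σ(x−M)² = 94951.64; s = √(94951.64/10) = 97.443
Cutoffs: 736.182 ± 3·97.443 → [443.9, 1028.5]
No RTs fall outside the cutoffs; all 11 retained. Mean = 8098/11 = 736.182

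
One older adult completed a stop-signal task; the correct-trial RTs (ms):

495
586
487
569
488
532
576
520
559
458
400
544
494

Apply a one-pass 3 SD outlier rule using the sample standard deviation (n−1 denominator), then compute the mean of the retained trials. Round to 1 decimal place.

516.0 ms

n = 13, ΣRT = 6708, M = 516.000
Σ(x−M)² = 33584.00; s = √(33584.00/12) = 52.902
Cutoffs: 516.000 ± 3·52.902 → [357.3, 674.7]
No RTs fall outside the cutoffs; all 13 retained. Mean = 6708/13 = 516.000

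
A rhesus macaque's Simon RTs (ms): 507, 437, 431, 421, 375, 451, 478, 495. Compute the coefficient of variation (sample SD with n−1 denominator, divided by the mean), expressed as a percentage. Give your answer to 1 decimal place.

9.6%

n = 8, Σ = 3595, M = 449.3750
Σ(x−M)² = 13051.875; s = √(13051.875/7) = 43.1805
CV = 43.1805 / 449.3750 = 0.09609 = 9.609%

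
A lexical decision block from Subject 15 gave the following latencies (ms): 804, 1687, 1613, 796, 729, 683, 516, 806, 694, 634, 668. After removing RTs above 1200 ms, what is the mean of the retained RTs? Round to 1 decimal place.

Excluded: 1613, 1687
Retained (n=9): Σ = 6330
Mean = 6330/9 = 703.3333

703.3 ms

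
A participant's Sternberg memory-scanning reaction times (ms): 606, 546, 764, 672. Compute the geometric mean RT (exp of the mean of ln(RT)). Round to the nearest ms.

642 ms

ln(RT): 6.4069, 6.3026, 6.6386, 6.5103
Mean ln(RT) = 25.8583/4 = 6.46458
Geometric mean = exp(6.46458) = 642.00 ms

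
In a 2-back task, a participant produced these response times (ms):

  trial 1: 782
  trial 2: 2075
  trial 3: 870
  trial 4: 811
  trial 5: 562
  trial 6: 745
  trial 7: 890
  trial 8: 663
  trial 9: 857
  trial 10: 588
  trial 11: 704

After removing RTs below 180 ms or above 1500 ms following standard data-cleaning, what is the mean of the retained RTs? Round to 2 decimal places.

747.20 ms

Excluded: 2075
Retained (n=10): Σ = 7472
Mean = 7472/10 = 747.2000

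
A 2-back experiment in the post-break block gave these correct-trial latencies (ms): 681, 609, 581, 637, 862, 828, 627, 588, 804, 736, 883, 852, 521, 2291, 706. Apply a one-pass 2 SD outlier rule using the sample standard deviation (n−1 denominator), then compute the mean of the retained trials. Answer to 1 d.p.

708.2 ms

n = 15, ΣRT = 12206, M = 813.733
Σ(x−M)² = 2525306.93; s = √(2525306.93/14) = 424.711
Cutoffs: 813.733 ± 2·424.711 → [-35.7, 1663.2]
Outside: 2291 → excluded.
Retained (n=14): Σ = 9915, mean = 9915/14 = 708.214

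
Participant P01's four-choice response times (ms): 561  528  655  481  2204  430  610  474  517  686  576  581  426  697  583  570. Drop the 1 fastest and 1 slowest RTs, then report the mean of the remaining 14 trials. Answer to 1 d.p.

Sorted: 426, 430, 474, 481, 517, 528, 561, 570, 576, 581, 583, 610, 655, 686, 697, 2204
Drop lowest 1 (426) and highest 1 (2204)
Remaining (n=14): Σ = 7949, mean = 7949/14 = 567.786

567.8 ms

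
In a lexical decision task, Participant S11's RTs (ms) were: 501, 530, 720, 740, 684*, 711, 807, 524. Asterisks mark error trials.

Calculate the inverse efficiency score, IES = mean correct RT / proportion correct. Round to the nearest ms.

740 ms

Correct trials (n=7): 501, 530, 720, 740, 711, 807, 524
Mean correct RT = 4533/7 = 647.5714 ms
Proportion correct = 7/8
IES = 647.5714 / (7/8) = 740.082 ms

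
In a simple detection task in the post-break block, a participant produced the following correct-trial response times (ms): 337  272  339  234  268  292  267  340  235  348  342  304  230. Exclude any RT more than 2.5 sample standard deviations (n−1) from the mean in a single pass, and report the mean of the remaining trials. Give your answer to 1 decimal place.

n = 13, ΣRT = 3808, M = 292.923
Σ(x−M)² = 24364.92; s = √(24364.92/12) = 45.060
Cutoffs: 292.923 ± 2.5·45.060 → [180.3, 405.6]
No RTs fall outside the cutoffs; all 13 retained. Mean = 3808/13 = 292.923

292.9 ms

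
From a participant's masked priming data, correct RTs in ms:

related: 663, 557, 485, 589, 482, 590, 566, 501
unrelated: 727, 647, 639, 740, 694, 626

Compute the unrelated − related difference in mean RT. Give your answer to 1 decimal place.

124.7 ms

M(related) = 4433/8 = 554.125
M(unrelated) = 4073/6 = 678.833
Difference = 678.833 − 554.125 = 124.708 ms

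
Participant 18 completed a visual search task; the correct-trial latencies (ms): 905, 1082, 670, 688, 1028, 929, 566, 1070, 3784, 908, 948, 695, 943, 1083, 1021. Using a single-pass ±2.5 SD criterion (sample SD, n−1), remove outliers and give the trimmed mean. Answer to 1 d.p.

895.4 ms

n = 15, ΣRT = 16320, M = 1088.000
Σ(x−M)² = 8170342.00; s = √(8170342.00/14) = 763.934
Cutoffs: 1088.000 ± 2.5·763.934 → [-821.8, 2997.8]
Outside: 3784 → excluded.
Retained (n=14): Σ = 12536, mean = 12536/14 = 895.429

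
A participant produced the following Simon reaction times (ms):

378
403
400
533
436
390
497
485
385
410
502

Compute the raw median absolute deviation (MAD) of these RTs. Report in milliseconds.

Sorted: 378, 385, 390, 400, 403, 410, 436, 485, 497, 502, 533 → median = 410
|x − 410|: 32, 7, 10, 123, 26, 20, 87, 75, 25, 0, 92
Sorted deviations: 0, 7, 10, 20, 25, 26, 32, 75, 87, 92, 123 → MAD = 26

26 ms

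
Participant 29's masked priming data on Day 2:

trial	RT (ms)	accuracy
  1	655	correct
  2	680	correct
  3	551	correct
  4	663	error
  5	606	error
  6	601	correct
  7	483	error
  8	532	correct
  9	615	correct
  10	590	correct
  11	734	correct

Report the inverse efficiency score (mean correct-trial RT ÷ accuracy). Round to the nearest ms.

Correct trials (n=8): 655, 680, 551, 601, 532, 615, 590, 734
Mean correct RT = 4958/8 = 619.7500 ms
Proportion correct = 8/11
IES = 619.7500 / (8/11) = 852.156 ms

852 ms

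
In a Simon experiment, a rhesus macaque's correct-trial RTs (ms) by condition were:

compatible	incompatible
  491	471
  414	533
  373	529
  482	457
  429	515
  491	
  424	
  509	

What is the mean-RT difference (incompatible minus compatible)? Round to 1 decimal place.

M(compatible) = 3613/8 = 451.625
M(incompatible) = 2505/5 = 501.000
Difference = 501.000 − 451.625 = 49.375 ms

49.4 ms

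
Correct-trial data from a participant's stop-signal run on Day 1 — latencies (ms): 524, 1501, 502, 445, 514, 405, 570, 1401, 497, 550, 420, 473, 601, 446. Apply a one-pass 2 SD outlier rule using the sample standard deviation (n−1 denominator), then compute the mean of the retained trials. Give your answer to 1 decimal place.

n = 14, ΣRT = 8849, M = 632.071
Σ(x−M)² = 1610082.93; s = √(1610082.93/13) = 351.927
Cutoffs: 632.071 ± 2·351.927 → [-71.8, 1335.9]
Outside: 1401, 1501 → excluded.
Retained (n=12): Σ = 5947, mean = 5947/12 = 495.583

495.6 ms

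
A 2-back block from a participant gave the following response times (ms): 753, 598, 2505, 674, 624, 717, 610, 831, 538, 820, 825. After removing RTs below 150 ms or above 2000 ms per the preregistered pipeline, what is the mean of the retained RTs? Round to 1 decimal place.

Excluded: 2505
Retained (n=10): Σ = 6990
Mean = 6990/10 = 699.0000

699.0 ms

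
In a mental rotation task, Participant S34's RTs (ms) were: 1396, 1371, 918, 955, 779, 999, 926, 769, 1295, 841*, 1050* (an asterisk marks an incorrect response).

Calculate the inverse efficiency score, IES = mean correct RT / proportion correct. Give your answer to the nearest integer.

1278 ms

Correct trials (n=9): 1396, 1371, 918, 955, 779, 999, 926, 769, 1295
Mean correct RT = 9408/9 = 1045.3333 ms
Proportion correct = 9/11
IES = 1045.3333 / (9/11) = 1277.630 ms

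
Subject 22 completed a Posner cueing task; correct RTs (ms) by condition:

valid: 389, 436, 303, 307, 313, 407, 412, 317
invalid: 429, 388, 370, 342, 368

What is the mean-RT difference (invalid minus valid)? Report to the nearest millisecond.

M(valid) = 2884/8 = 360.500
M(invalid) = 1897/5 = 379.400
Difference = 379.400 − 360.500 = 18.900 ms

19 ms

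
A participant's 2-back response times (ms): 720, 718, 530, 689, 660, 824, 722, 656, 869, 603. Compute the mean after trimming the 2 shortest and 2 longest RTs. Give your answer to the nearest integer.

694 ms

Sorted: 530, 603, 656, 660, 689, 718, 720, 722, 824, 869
Drop lowest 2 (530, 603) and highest 2 (824, 869)
Remaining (n=6): Σ = 4165, mean = 4165/6 = 694.167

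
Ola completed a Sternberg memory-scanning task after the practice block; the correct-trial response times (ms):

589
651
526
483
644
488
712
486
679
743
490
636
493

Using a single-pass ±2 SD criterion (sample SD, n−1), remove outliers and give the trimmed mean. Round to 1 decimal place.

n = 13, ΣRT = 7620, M = 586.154
Σ(x−M)² = 110949.69; s = √(110949.69/12) = 96.155
Cutoffs: 586.154 ± 2·96.155 → [393.8, 778.5]
No RTs fall outside the cutoffs; all 13 retained. Mean = 7620/13 = 586.154

586.2 ms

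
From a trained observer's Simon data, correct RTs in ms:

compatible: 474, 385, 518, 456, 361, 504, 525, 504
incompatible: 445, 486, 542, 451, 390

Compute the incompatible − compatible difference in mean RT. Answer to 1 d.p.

M(compatible) = 3727/8 = 465.875
M(incompatible) = 2314/5 = 462.800
Difference = 462.800 − 465.875 = -3.075 ms

-3.1 ms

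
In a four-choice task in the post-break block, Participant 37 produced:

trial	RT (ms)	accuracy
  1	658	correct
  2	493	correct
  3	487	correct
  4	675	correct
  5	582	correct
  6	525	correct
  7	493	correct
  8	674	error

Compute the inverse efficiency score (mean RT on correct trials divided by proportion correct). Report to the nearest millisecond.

639 ms

Correct trials (n=7): 658, 493, 487, 675, 582, 525, 493
Mean correct RT = 3913/7 = 559.0000 ms
Proportion correct = 7/8
IES = 559.0000 / (7/8) = 638.857 ms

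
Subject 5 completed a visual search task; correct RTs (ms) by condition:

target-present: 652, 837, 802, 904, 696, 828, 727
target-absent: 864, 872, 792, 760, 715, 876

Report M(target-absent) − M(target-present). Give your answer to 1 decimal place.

35.2 ms

M(target-present) = 5446/7 = 778.000
M(target-absent) = 4879/6 = 813.167
Difference = 813.167 − 778.000 = 35.167 ms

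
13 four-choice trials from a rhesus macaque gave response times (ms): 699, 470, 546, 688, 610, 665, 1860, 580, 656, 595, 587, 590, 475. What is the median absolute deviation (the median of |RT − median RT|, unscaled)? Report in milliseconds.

Sorted: 470, 475, 546, 580, 587, 590, 595, 610, 656, 665, 688, 699, 1860 → median = 595
|x − 595|: 104, 125, 49, 93, 15, 70, 1265, 15, 61, 0, 8, 5, 120
Sorted deviations: 0, 5, 8, 15, 15, 49, 61, 70, 93, 104, 120, 125, 1265 → MAD = 61

61 ms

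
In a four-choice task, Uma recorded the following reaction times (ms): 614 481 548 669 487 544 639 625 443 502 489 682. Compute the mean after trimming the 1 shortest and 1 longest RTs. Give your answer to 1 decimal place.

Sorted: 443, 481, 487, 489, 502, 544, 548, 614, 625, 639, 669, 682
Drop lowest 1 (443) and highest 1 (682)
Remaining (n=10): Σ = 5598, mean = 5598/10 = 559.800

559.8 ms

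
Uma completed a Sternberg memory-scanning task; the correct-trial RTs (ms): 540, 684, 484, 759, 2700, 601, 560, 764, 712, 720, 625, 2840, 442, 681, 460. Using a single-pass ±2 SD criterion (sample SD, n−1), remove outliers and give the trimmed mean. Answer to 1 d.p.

n = 15, ΣRT = 13572, M = 904.800
Σ(x−M)² = 8190638.40; s = √(8190638.40/14) = 764.883
Cutoffs: 904.800 ± 2·764.883 → [-625.0, 2434.6]
Outside: 2700, 2840 → excluded.
Retained (n=13): Σ = 8032, mean = 8032/13 = 617.846

617.8 ms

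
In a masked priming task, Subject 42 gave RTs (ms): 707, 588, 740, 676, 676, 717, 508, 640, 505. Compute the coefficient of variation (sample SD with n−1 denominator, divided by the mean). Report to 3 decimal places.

n = 9, Σ = 5757, M = 639.6667
Σ(x−M)² = 61362.000; s = √(61362.000/8) = 87.5800
CV = 87.5800 / 639.6667 = 0.13692

0.137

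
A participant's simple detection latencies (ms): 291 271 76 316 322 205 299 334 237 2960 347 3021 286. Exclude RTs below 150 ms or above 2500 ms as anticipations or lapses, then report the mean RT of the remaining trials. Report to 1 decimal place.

290.8 ms

Excluded: 76, 2960, 3021
Retained (n=10): Σ = 2908
Mean = 2908/10 = 290.8000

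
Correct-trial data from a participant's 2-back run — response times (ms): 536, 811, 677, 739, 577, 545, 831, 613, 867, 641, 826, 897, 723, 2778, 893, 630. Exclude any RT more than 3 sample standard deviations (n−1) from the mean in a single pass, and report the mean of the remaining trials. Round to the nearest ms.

720 ms

n = 16, ΣRT = 13584, M = 849.000
Σ(x−M)² = 4196752.00; s = √(4196752.00/15) = 528.946
Cutoffs: 849.000 ± 3·528.946 → [-737.8, 2435.8]
Outside: 2778 → excluded.
Retained (n=15): Σ = 10806, mean = 10806/15 = 720.400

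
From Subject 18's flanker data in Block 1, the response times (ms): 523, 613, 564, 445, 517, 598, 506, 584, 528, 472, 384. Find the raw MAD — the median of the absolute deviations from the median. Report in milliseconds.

51 ms

Sorted: 384, 445, 472, 506, 517, 523, 528, 564, 584, 598, 613 → median = 523
|x − 523|: 0, 90, 41, 78, 6, 75, 17, 61, 5, 51, 139
Sorted deviations: 0, 5, 6, 17, 41, 51, 61, 75, 78, 90, 139 → MAD = 51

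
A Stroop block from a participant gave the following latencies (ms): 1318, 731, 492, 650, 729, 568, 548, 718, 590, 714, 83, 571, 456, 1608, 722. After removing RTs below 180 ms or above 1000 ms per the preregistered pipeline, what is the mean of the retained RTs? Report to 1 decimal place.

Excluded: 83, 1318, 1608
Retained (n=12): Σ = 7489
Mean = 7489/12 = 624.0833

624.1 ms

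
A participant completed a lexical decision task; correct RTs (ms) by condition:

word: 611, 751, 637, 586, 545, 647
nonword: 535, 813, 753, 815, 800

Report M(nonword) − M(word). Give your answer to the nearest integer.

114 ms

M(word) = 3777/6 = 629.500
M(nonword) = 3716/5 = 743.200
Difference = 743.200 − 629.500 = 113.700 ms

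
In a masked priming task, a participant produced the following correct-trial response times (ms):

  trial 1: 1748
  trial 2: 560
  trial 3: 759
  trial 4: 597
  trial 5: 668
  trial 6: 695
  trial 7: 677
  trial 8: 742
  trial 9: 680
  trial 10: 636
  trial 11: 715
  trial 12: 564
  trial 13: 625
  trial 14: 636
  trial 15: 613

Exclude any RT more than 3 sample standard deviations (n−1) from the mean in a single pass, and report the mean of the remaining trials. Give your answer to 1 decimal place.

654.8 ms

n = 15, ΣRT = 10915, M = 727.667
Σ(x−M)² = 1164361.33; s = √(1164361.33/14) = 288.390
Cutoffs: 727.667 ± 3·288.390 → [-137.5, 1592.8]
Outside: 1748 → excluded.
Retained (n=14): Σ = 9167, mean = 9167/14 = 654.786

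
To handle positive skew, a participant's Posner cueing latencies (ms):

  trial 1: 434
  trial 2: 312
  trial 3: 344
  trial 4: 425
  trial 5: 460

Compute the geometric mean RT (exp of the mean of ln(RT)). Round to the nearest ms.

ln(RT): 6.0730, 5.7430, 5.8406, 6.0521, 6.1312
Mean ln(RT) = 29.8400/5 = 5.96800
Geometric mean = exp(5.96800) = 390.72 ms

391 ms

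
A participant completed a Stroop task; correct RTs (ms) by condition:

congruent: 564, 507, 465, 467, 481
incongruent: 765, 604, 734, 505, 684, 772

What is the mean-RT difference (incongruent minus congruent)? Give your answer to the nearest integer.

M(congruent) = 2484/5 = 496.800
M(incongruent) = 4064/6 = 677.333
Difference = 677.333 − 496.800 = 180.533 ms

181 ms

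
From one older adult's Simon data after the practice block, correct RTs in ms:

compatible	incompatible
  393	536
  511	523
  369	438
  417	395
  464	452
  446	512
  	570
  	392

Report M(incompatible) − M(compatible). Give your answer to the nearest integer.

44 ms

M(compatible) = 2600/6 = 433.333
M(incompatible) = 3818/8 = 477.250
Difference = 477.250 − 433.333 = 43.917 ms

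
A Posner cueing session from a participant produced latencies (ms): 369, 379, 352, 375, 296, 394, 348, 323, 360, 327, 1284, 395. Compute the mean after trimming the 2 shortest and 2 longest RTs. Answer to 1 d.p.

363.0 ms

Sorted: 296, 323, 327, 348, 352, 360, 369, 375, 379, 394, 395, 1284
Drop lowest 2 (296, 323) and highest 2 (395, 1284)
Remaining (n=8): Σ = 2904, mean = 2904/8 = 363.000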